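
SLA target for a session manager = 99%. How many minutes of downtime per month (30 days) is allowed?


Formula: allowed downtime = period * (100 - SLA) / 100
Period (month (30 days)) = 43200 minutes
Unavailability fraction = (100 - 99.0) / 100
Allowed downtime = 43200 * (100 - 99.0) / 100
Allowed downtime = 432.0 minutes

432.0 minutes


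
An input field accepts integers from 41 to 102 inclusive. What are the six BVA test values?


Range: [41, 102]
Boundaries: just below min, min, min+1, max-1, max, just above max
Values: [40, 41, 42, 101, 102, 103]

[40, 41, 42, 101, 102, 103]


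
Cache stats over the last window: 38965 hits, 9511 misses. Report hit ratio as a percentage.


Formula: hit rate = hits / (hits + misses) * 100
hit rate = 38965 / (38965 + 9511) * 100
hit rate = 38965 / 48476 * 100
hit rate = 80.38%

80.38%


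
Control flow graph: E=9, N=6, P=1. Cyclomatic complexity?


Formula: V(G) = E - N + 2P
V(G) = 9 - 6 + 2*1
V(G) = 3 + 2
V(G) = 5

5


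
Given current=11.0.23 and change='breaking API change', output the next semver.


Current: 11.0.23
Change category: 'breaking API change' → major bump
SemVer rule: major bump → increment MAJOR, reset MINOR and PATCH to 0
New: 12.0.0

12.0.0


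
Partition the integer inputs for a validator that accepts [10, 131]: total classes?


Valid range: [10, 131]
Class 1: x < 10 — invalid
Class 2: 10 ≤ x ≤ 131 — valid
Class 3: x > 131 — invalid
Total equivalence classes: 3

3 equivalence classes


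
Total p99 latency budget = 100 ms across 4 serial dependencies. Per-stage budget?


Formula: per_stage = total_budget / stages
per_stage = 100 / 4
per_stage = 25.0 ms

25.0 ms


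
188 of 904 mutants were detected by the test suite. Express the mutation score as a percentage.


Mutation score = killed / total * 100
Mutation score = 188 / 904 * 100
Mutation score = 20.8%

20.8%


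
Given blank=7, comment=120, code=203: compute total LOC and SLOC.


Total LOC = blank + comment + code
Total LOC = 7 + 120 + 203 = 330
SLOC (source only) = code = 203

Total LOC: 330, SLOC: 203


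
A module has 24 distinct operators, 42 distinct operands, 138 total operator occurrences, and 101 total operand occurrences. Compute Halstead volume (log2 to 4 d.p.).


Formula: V = N * log2(η), where N = N1 + N2 and η = η1 + η2
η = 24 + 42 = 66
N = 138 + 101 = 239
log2(66) ≈ 6.0444
V = 239 * 6.0444 = 1444.61

1444.61


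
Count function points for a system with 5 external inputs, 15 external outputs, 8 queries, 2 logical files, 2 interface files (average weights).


UFP = EI*4 + EO*5 + EQ*4 + ILF*10 + EIF*7
UFP = 5*4 + 15*5 + 8*4 + 2*10 + 2*7
UFP = 20 + 75 + 32 + 20 + 14
UFP = 161

161


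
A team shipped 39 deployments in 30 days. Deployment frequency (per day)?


Formula: deployments per day = releases / days
= 39 / 30
= 1.3 deploys/day
(equivalently, 9.1 deploys/week)

1.3 deploys/day


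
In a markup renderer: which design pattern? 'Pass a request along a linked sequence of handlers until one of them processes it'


This matches the Chain of Responsibility pattern

Chain of Responsibility


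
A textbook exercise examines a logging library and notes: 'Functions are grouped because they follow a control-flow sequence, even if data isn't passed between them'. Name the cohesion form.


Reasoning: Grouped by order of execution within a routine, not by data flow
Type: Procedural cohesion

Procedural cohesion


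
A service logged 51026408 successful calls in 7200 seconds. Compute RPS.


Formula: throughput = requests / seconds
throughput = 51026408 / 7200
throughput = 7087.0 requests/second

7087.0 requests/second


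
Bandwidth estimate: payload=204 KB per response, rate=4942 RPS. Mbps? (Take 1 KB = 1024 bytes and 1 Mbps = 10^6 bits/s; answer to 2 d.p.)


Formula: Mbps = payload_bytes * RPS * 8 / 1e6
Payload per request = 204 KB = 204 * 1024 = 208896 bytes
Total bytes/sec = 208896 * 4942 = 1032364032
Total bits/sec = 1032364032 * 8 = 8258912256
Mbps = 8258912256 / 1e6 = 8258.91

8258.91 Mbps


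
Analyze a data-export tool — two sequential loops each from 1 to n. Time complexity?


Reasoning: sequential dominates: O(n) + O(n) = O(n)
Complexity: O(n)

O(n)


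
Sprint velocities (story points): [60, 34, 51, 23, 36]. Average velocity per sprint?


Formula: Avg velocity = Total points / Number of sprints
Points: [60, 34, 51, 23, 36]
Sum = 60 + 34 + 51 + 23 + 36 = 204
Avg velocity = 204 / 5 = 40.8 points/sprint

40.8 points/sprint


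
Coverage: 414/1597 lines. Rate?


Coverage = covered / total * 100
Coverage = 414 / 1597 * 100
Coverage = 25.92%

25.92%


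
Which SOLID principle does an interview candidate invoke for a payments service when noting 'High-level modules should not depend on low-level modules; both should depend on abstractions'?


This describes the Dependency Inversion Principle (DIP)

Dependency Inversion Principle (DIP)


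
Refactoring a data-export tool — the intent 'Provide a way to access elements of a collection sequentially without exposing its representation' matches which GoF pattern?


This matches the Iterator pattern

Iterator


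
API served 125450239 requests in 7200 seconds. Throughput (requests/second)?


Formula: throughput = requests / seconds
throughput = 125450239 / 7200
throughput = 17423.64 requests/second

17423.64 requests/second


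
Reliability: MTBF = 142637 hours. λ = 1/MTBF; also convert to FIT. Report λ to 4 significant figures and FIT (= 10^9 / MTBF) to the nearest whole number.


Formula: λ = 1 / MTBF; FIT = λ × 1e9 = 1e9 / MTBF
λ = 1 / 142637 ≈ 7.011e-06 failures/hour
FIT = 1e9 / 142637 ≈ 7011 failures per 1e9 hours (nearest whole number)

λ = 7.011e-06 /h, FIT = 7011


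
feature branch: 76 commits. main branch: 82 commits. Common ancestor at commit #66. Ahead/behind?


Common ancestor: commit #66
feature commits after divergence: 76 - 66 = 10
main commits after divergence: 82 - 66 = 16
feature is 10 commits ahead of main
main is 16 commits ahead of feature

feature ahead: 10, main ahead: 16


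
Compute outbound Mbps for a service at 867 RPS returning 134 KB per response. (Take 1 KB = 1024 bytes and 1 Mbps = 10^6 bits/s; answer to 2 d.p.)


Formula: Mbps = payload_bytes * RPS * 8 / 1e6
Payload per request = 134 KB = 134 * 1024 = 137216 bytes
Total bytes/sec = 137216 * 867 = 118966272
Total bits/sec = 118966272 * 8 = 951730176
Mbps = 951730176 / 1e6 = 951.73

951.73 Mbps


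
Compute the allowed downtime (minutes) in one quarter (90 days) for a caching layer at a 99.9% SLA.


Formula: allowed downtime = period * (100 - SLA) / 100
Period (quarter (90 days)) = 129600 minutes
Unavailability fraction = (100 - 99.9) / 100
Allowed downtime = 129600 * (100 - 99.9) / 100
Allowed downtime = 129.6 minutes

129.6 minutes


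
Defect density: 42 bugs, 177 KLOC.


Defect density = defects / KLOC
Defect density = 42 / 177
Defect density = 0.237 defects/KLOC

0.237 defects/KLOC


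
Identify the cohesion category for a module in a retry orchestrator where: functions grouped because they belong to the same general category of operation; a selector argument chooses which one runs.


Reasoning: Grouped by category of activity, not by data or sequence
Type: Logical cohesion

Logical cohesion


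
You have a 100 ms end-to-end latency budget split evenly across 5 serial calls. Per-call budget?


Formula: per_stage = total_budget / stages
per_stage = 100 / 5
per_stage = 20.0 ms

20.0 ms


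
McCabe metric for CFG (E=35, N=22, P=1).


Formula: V(G) = E - N + 2P
V(G) = 35 - 22 + 2*1
V(G) = 13 + 2
V(G) = 15

15


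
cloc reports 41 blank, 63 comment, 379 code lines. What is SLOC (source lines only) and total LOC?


Total LOC = blank + comment + code
Total LOC = 41 + 63 + 379 = 483
SLOC (source only) = code = 379

Total LOC: 483, SLOC: 379


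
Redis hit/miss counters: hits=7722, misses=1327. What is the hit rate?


Formula: hit rate = hits / (hits + misses) * 100
hit rate = 7722 / (7722 + 1327) * 100
hit rate = 7722 / 9049 * 100
hit rate = 85.34%

85.34%


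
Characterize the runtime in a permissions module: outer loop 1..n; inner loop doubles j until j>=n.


Reasoning: linear outer times logarithmic inner
Complexity: O(n log n)

O(n log n)


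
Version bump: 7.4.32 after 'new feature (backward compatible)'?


Current: 7.4.32
Change category: 'new feature (backward compatible)' → minor bump
SemVer rule: minor bump → increment MINOR, reset PATCH to 0 (MAJOR unchanged)
New: 7.5.0

7.5.0


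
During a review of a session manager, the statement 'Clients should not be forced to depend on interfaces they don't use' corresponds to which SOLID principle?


This describes the Interface Segregation Principle (ISP)

Interface Segregation Principle (ISP)


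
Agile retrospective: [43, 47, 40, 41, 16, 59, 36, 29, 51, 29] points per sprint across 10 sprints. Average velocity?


Formula: Avg velocity = Total points / Number of sprints
Points: [43, 47, 40, 41, 16, 59, 36, 29, 51, 29]
Sum = 43 + 47 + 40 + 41 + 16 + 59 + 36 + 29 + 51 + 29 = 391
Avg velocity = 391 / 10 = 39.1 points/sprint

39.1 points/sprint


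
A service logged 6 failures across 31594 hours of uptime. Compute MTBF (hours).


Formula: MTBF = Total operating time / Number of failures
MTBF = 31594 / 6
MTBF = 5265.67 hours

5265.67 hours


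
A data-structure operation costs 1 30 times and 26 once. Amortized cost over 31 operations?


Formula: Amortized cost = Total cost / Operations
Total cost = (30 * 1) + (1 * 26)
Total cost = 30 + 26 = 56
Amortized = 56 / 31 = 1.8065

1.8065


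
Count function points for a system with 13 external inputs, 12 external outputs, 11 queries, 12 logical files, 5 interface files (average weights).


UFP = EI*4 + EO*5 + EQ*4 + ILF*10 + EIF*7
UFP = 13*4 + 12*5 + 11*4 + 12*10 + 5*7
UFP = 52 + 60 + 44 + 120 + 35
UFP = 311

311


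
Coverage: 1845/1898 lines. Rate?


Coverage = covered / total * 100
Coverage = 1845 / 1898 * 100
Coverage = 97.21%

97.21%


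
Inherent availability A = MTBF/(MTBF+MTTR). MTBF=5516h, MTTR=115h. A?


Availability = MTBF / (MTBF + MTTR)
Availability = 5516 / (5516 + 115)
Availability = 5516 / 5631
Availability = 97.9577%

97.9577%


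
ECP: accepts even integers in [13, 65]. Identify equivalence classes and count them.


Constraint: even integers in [13, 65]
Class 1: x < 13 — out-of-range invalid
Class 2: x in [13,65] but odd — wrong type invalid
Class 3: x in [13,65] and even — valid
Class 4: x > 65 — out-of-range invalid
Total equivalence classes: 4

4 equivalence classes


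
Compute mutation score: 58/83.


Mutation score = killed / total * 100
Mutation score = 58 / 83 * 100
Mutation score = 69.88%

69.88%


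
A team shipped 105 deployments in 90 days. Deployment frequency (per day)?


Formula: deployments per day = releases / days
= 105 / 90
= 1.167 deploys/day
(equivalently, 8.17 deploys/week)

1.167 deploys/day


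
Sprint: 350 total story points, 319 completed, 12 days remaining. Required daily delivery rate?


Formula: Required rate = Remaining points / Days left
Remaining = 350 - 319 = 31 points
Required rate = 31 / 12 = 2.58 points/day

2.58 points/day


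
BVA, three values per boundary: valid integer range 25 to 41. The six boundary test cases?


Range: [25, 41]
Boundaries: just below min, min, min+1, max-1, max, just above max
Values: [24, 25, 26, 40, 41, 42]

[24, 25, 26, 40, 41, 42]


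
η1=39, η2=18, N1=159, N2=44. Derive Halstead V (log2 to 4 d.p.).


Formula: V = N * log2(η), where N = N1 + N2 and η = η1 + η2
η = 39 + 18 = 57
N = 159 + 44 = 203
log2(57) ≈ 5.8329
V = 203 * 5.8329 = 1184.08

1184.08


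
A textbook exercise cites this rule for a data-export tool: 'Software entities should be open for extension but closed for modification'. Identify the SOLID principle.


This describes the Open/Closed Principle (OCP)

Open/Closed Principle (OCP)


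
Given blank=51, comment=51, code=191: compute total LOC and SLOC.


Total LOC = blank + comment + code
Total LOC = 51 + 51 + 191 = 293
SLOC (source only) = code = 191

Total LOC: 293, SLOC: 191


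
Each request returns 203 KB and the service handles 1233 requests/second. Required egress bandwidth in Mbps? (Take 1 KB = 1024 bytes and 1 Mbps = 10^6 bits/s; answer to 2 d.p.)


Formula: Mbps = payload_bytes * RPS * 8 / 1e6
Payload per request = 203 KB = 203 * 1024 = 207872 bytes
Total bytes/sec = 207872 * 1233 = 256306176
Total bits/sec = 256306176 * 8 = 2050449408
Mbps = 2050449408 / 1e6 = 2050.45

2050.45 Mbps


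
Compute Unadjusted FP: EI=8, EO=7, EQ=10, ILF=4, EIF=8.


UFP = EI*4 + EO*5 + EQ*4 + ILF*10 + EIF*7
UFP = 8*4 + 7*5 + 10*4 + 4*10 + 8*7
UFP = 32 + 35 + 40 + 40 + 56
UFP = 203

203


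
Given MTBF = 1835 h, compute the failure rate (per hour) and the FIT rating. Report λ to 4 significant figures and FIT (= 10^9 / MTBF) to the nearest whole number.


Formula: λ = 1 / MTBF; FIT = λ × 1e9 = 1e9 / MTBF
λ = 1 / 1835 ≈ 5.450e-04 failures/hour
FIT = 1e9 / 1835 ≈ 544959 failures per 1e9 hours (nearest whole number)

λ = 5.450e-04 /h, FIT = 544959


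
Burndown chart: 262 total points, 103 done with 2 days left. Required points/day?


Formula: Required rate = Remaining points / Days left
Remaining = 262 - 103 = 159 points
Required rate = 159 / 2 = 79.5 points/day

79.5 points/day


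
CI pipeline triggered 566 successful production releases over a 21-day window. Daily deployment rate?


Formula: deployments per day = releases / days
= 566 / 21
= 26.952 deploys/day
(equivalently, 188.67 deploys/week)

26.952 deploys/day


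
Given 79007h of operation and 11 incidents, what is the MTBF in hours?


Formula: MTBF = Total operating time / Number of failures
MTBF = 79007 / 11
MTBF = 7182.45 hours

7182.45 hours


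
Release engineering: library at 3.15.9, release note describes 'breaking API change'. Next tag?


Current: 3.15.9
Change category: 'breaking API change' → major bump
SemVer rule: major bump → increment MAJOR, reset MINOR and PATCH to 0
New: 4.0.0

4.0.0


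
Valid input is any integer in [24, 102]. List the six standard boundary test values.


Range: [24, 102]
Boundaries: just below min, min, min+1, max-1, max, just above max
Values: [23, 24, 25, 101, 102, 103]

[23, 24, 25, 101, 102, 103]


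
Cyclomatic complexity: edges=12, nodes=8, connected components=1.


Formula: V(G) = E - N + 2P
V(G) = 12 - 8 + 2*1
V(G) = 4 + 2
V(G) = 6

6


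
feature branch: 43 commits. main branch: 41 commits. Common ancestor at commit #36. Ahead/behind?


Common ancestor: commit #36
feature commits after divergence: 43 - 36 = 7
main commits after divergence: 41 - 36 = 5
feature is 7 commits ahead of main
main is 5 commits ahead of feature

feature ahead: 7, main ahead: 5


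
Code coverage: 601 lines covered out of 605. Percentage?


Coverage = covered / total * 100
Coverage = 601 / 605 * 100
Coverage = 99.34%

99.34%


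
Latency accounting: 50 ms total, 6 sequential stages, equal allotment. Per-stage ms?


Formula: per_stage = total_budget / stages
per_stage = 50 / 6
per_stage = 8.33 ms

8.33 ms


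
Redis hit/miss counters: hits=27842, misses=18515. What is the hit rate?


Formula: hit rate = hits / (hits + misses) * 100
hit rate = 27842 / (27842 + 18515) * 100
hit rate = 27842 / 46357 * 100
hit rate = 60.06%

60.06%


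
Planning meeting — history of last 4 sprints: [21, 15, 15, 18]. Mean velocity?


Formula: Avg velocity = Total points / Number of sprints
Points: [21, 15, 15, 18]
Sum = 21 + 15 + 15 + 18 = 69
Avg velocity = 69 / 4 = 17.25 points/sprint

17.25 points/sprint


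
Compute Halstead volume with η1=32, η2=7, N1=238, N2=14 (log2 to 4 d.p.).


Formula: V = N * log2(η), where N = N1 + N2 and η = η1 + η2
η = 32 + 7 = 39
N = 238 + 14 = 252
log2(39) ≈ 5.2854
V = 252 * 5.2854 = 1331.92

1331.92


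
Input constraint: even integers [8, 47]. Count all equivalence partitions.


Constraint: even integers in [8, 47]
Class 1: x < 8 — out-of-range invalid
Class 2: x in [8,47] but odd — wrong type invalid
Class 3: x in [8,47] and even — valid
Class 4: x > 47 — out-of-range invalid
Total equivalence classes: 4

4 equivalence classes


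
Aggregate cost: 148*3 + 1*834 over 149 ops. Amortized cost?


Formula: Amortized cost = Total cost / Operations
Total cost = (148 * 3) + (1 * 834)
Total cost = 444 + 834 = 1278
Amortized = 1278 / 149 = 8.5772

8.5772


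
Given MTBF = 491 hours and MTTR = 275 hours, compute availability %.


Availability = MTBF / (MTBF + MTTR)
Availability = 491 / (491 + 275)
Availability = 491 / 766
Availability = 64.0992%

64.0992%


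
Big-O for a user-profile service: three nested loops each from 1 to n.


Reasoning: three levels of nesting over n
Complexity: O(n^3)

O(n^3)


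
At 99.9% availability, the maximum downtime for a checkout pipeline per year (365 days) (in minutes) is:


Formula: allowed downtime = period * (100 - SLA) / 100
Period (year (365 days)) = 525600 minutes
Unavailability fraction = (100 - 99.9) / 100
Allowed downtime = 525600 * (100 - 99.9) / 100
Allowed downtime = 525.6 minutes

525.6 minutes


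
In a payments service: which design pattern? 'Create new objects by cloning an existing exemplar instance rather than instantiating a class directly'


This matches the Prototype pattern

Prototype


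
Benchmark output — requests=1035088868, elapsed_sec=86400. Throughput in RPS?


Formula: throughput = requests / seconds
throughput = 1035088868 / 86400
throughput = 11980.2 requests/second

11980.2 requests/second


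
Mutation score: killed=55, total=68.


Mutation score = killed / total * 100
Mutation score = 55 / 68 * 100
Mutation score = 80.88%

80.88%


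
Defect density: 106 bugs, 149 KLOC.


Defect density = defects / KLOC
Defect density = 106 / 149
Defect density = 0.711 defects/KLOC

0.711 defects/KLOC


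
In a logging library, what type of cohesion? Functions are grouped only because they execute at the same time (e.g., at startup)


Reasoning: Related by timing only
Type: Temporal cohesion

Temporal cohesion


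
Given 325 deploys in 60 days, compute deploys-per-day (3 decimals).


Formula: deployments per day = releases / days
= 325 / 60
= 5.417 deploys/day
(equivalently, 37.92 deploys/week)

5.417 deploys/day


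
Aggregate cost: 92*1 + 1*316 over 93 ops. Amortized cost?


Formula: Amortized cost = Total cost / Operations
Total cost = (92 * 1) + (1 * 316)
Total cost = 92 + 316 = 408
Amortized = 408 / 93 = 4.3871

4.3871


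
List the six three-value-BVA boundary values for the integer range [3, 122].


Range: [3, 122]
Boundaries: just below min, min, min+1, max-1, max, just above max
Values: [2, 3, 4, 121, 122, 123]

[2, 3, 4, 121, 122, 123]


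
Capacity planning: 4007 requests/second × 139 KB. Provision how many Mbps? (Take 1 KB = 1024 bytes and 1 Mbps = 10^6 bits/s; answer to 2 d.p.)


Formula: Mbps = payload_bytes * RPS * 8 / 1e6
Payload per request = 139 KB = 139 * 1024 = 142336 bytes
Total bytes/sec = 142336 * 4007 = 570340352
Total bits/sec = 570340352 * 8 = 4562722816
Mbps = 4562722816 / 1e6 = 4562.72

4562.72 Mbps


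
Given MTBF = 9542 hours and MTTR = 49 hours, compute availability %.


Availability = MTBF / (MTBF + MTTR)
Availability = 9542 / (9542 + 49)
Availability = 9542 / 9591
Availability = 99.4891%

99.4891%


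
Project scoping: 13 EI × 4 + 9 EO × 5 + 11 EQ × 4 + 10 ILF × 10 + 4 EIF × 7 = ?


UFP = EI*4 + EO*5 + EQ*4 + ILF*10 + EIF*7
UFP = 13*4 + 9*5 + 11*4 + 10*10 + 4*7
UFP = 52 + 45 + 44 + 100 + 28
UFP = 269

269


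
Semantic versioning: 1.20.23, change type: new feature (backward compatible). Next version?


Current: 1.20.23
Change category: 'new feature (backward compatible)' → minor bump
SemVer rule: minor bump → increment MINOR, reset PATCH to 0 (MAJOR unchanged)
New: 1.21.0

1.21.0


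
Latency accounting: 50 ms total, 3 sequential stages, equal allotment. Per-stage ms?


Formula: per_stage = total_budget / stages
per_stage = 50 / 3
per_stage = 16.67 ms

16.67 ms


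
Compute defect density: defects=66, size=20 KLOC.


Defect density = defects / KLOC
Defect density = 66 / 20
Defect density = 3.3 defects/KLOC

3.3 defects/KLOC


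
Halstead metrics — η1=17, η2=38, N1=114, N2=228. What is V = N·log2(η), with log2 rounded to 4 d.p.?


Formula: V = N * log2(η), where N = N1 + N2 and η = η1 + η2
η = 17 + 38 = 55
N = 114 + 228 = 342
log2(55) ≈ 5.7814
V = 342 * 5.7814 = 1977.24

1977.24


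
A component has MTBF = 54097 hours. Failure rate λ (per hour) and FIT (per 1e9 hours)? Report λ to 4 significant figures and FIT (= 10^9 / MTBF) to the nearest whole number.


Formula: λ = 1 / MTBF; FIT = λ × 1e9 = 1e9 / MTBF
λ = 1 / 54097 ≈ 1.849e-05 failures/hour
FIT = 1e9 / 54097 ≈ 18485 failures per 1e9 hours (nearest whole number)

λ = 1.849e-05 /h, FIT = 18485


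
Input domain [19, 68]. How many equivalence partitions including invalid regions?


Valid range: [19, 68]
Class 1: x < 19 — invalid
Class 2: 19 ≤ x ≤ 68 — valid
Class 3: x > 68 — invalid
Total equivalence classes: 3

3 equivalence classes


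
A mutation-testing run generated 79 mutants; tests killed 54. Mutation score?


Mutation score = killed / total * 100
Mutation score = 54 / 79 * 100
Mutation score = 68.35%

68.35%


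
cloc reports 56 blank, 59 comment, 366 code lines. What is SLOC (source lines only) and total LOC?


Total LOC = blank + comment + code
Total LOC = 56 + 59 + 366 = 481
SLOC (source only) = code = 366

Total LOC: 481, SLOC: 366


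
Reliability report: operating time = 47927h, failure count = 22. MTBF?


Formula: MTBF = Total operating time / Number of failures
MTBF = 47927 / 22
MTBF = 2178.5 hours

2178.5 hours


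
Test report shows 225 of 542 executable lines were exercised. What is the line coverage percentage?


Coverage = covered / total * 100
Coverage = 225 / 542 * 100
Coverage = 41.51%

41.51%


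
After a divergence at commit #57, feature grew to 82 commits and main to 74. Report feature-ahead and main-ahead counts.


Common ancestor: commit #57
feature commits after divergence: 82 - 57 = 25
main commits after divergence: 74 - 57 = 17
feature is 25 commits ahead of main
main is 17 commits ahead of feature

feature ahead: 25, main ahead: 17


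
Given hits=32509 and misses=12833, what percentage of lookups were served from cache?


Formula: hit rate = hits / (hits + misses) * 100
hit rate = 32509 / (32509 + 12833) * 100
hit rate = 32509 / 45342 * 100
hit rate = 71.7%

71.7%


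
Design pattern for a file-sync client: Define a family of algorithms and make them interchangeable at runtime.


This matches the Strategy pattern

Strategy


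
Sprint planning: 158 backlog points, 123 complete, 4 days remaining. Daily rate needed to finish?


Formula: Required rate = Remaining points / Days left
Remaining = 158 - 123 = 35 points
Required rate = 35 / 4 = 8.75 points/day

8.75 points/day


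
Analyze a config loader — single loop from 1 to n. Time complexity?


Reasoning: one pass through n items
Complexity: O(n)

O(n)


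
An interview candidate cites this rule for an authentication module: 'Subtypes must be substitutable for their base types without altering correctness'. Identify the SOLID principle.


This describes the Liskov Substitution Principle (LSP)

Liskov Substitution Principle (LSP)


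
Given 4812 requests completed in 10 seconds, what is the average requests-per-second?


Formula: throughput = requests / seconds
throughput = 4812 / 10
throughput = 481.2 requests/second

481.2 requests/second


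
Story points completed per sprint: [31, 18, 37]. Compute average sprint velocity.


Formula: Avg velocity = Total points / Number of sprints
Points: [31, 18, 37]
Sum = 31 + 18 + 37 = 86
Avg velocity = 86 / 3 = 28.67 points/sprint

28.67 points/sprint


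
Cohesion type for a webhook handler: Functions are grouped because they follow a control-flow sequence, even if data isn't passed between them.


Reasoning: Grouped by order of execution within a routine, not by data flow
Type: Procedural cohesion

Procedural cohesion


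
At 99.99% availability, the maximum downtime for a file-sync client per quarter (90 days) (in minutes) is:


Formula: allowed downtime = period * (100 - SLA) / 100
Period (quarter (90 days)) = 129600 minutes
Unavailability fraction = (100 - 99.99) / 100
Allowed downtime = 129600 * (100 - 99.99) / 100
Allowed downtime = 12.96 minutes

12.96 minutes


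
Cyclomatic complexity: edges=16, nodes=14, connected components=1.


Formula: V(G) = E - N + 2P
V(G) = 16 - 14 + 2*1
V(G) = 2 + 2
V(G) = 4

4


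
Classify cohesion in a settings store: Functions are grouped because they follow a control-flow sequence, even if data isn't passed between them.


Reasoning: Grouped by order of execution within a routine, not by data flow
Type: Procedural cohesion

Procedural cohesion


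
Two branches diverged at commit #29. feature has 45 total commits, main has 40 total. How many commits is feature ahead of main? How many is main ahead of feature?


Common ancestor: commit #29
feature commits after divergence: 45 - 29 = 16
main commits after divergence: 40 - 29 = 11
feature is 16 commits ahead of main
main is 11 commits ahead of feature

feature ahead: 16, main ahead: 11


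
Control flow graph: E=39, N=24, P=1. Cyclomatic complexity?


Formula: V(G) = E - N + 2P
V(G) = 39 - 24 + 2*1
V(G) = 15 + 2
V(G) = 17

17


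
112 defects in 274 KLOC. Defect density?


Defect density = defects / KLOC
Defect density = 112 / 274
Defect density = 0.409 defects/KLOC

0.409 defects/KLOC


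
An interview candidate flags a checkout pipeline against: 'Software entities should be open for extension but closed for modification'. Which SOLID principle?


This describes the Open/Closed Principle (OCP)

Open/Closed Principle (OCP)


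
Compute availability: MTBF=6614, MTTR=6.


Availability = MTBF / (MTBF + MTTR)
Availability = 6614 / (6614 + 6)
Availability = 6614 / 6620
Availability = 99.9094%

99.9094%


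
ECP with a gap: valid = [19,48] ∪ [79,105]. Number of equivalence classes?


Valid ranges: [19,48] and [79,105]
Class 1: x < 19 — invalid
Class 2: 19 ≤ x ≤ 48 — valid
Class 3: 48 < x < 79 — invalid (gap between ranges)
Class 4: 79 ≤ x ≤ 105 — valid
Class 5: x > 105 — invalid
Total equivalence classes: 5

5 equivalence classes


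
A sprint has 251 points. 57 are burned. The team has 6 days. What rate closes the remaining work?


Formula: Required rate = Remaining points / Days left
Remaining = 251 - 57 = 194 points
Required rate = 194 / 6 = 32.33 points/day

32.33 points/day


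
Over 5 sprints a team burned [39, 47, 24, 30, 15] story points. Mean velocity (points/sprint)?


Formula: Avg velocity = Total points / Number of sprints
Points: [39, 47, 24, 30, 15]
Sum = 39 + 47 + 24 + 30 + 15 = 155
Avg velocity = 155 / 5 = 31.0 points/sprint

31.0 points/sprint


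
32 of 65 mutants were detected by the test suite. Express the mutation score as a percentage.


Mutation score = killed / total * 100
Mutation score = 32 / 65 * 100
Mutation score = 49.23%

49.23%


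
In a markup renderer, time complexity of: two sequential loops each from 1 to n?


Reasoning: sequential dominates: O(n) + O(n) = O(n)
Complexity: O(n)

O(n)


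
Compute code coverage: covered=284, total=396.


Coverage = covered / total * 100
Coverage = 284 / 396 * 100
Coverage = 71.72%

71.72%


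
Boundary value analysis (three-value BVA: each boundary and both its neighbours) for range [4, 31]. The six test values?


Range: [4, 31]
Boundaries: just below min, min, min+1, max-1, max, just above max
Values: [3, 4, 5, 30, 31, 32]

[3, 4, 5, 30, 31, 32]


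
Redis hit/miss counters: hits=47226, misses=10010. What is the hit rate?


Formula: hit rate = hits / (hits + misses) * 100
hit rate = 47226 / (47226 + 10010) * 100
hit rate = 47226 / 57236 * 100
hit rate = 82.51%

82.51%


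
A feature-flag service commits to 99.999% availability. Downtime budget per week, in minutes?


Formula: allowed downtime = period * (100 - SLA) / 100
Period (week) = 10080 minutes
Unavailability fraction = (100 - 99.999) / 100
Allowed downtime = 10080 * (100 - 99.999) / 100
Allowed downtime = 0.1008 minutes

0.1008 minutes


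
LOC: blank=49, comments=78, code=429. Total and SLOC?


Total LOC = blank + comment + code
Total LOC = 49 + 78 + 429 = 556
SLOC (source only) = code = 429

Total LOC: 556, SLOC: 429


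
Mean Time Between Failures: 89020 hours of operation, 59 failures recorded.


Formula: MTBF = Total operating time / Number of failures
MTBF = 89020 / 59
MTBF = 1508.81 hours

1508.81 hours


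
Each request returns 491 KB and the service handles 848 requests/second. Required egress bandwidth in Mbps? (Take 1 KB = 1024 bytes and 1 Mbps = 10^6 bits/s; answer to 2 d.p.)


Formula: Mbps = payload_bytes * RPS * 8 / 1e6
Payload per request = 491 KB = 491 * 1024 = 502784 bytes
Total bytes/sec = 502784 * 848 = 426360832
Total bits/sec = 426360832 * 8 = 3410886656
Mbps = 3410886656 / 1e6 = 3410.89

3410.89 Mbps


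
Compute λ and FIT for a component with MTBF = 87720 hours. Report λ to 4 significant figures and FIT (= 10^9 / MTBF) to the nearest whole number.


Formula: λ = 1 / MTBF; FIT = λ × 1e9 = 1e9 / MTBF
λ = 1 / 87720 ≈ 1.140e-05 failures/hour
FIT = 1e9 / 87720 ≈ 11400 failures per 1e9 hours (nearest whole number)

λ = 1.140e-05 /h, FIT = 11400


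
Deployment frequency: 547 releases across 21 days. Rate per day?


Formula: deployments per day = releases / days
= 547 / 21
= 26.048 deploys/day
(equivalently, 182.33 deploys/week)

26.048 deploys/day


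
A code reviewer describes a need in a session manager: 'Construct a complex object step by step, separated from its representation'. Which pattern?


This matches the Builder pattern

Builder


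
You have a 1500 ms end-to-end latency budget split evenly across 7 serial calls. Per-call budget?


Formula: per_stage = total_budget / stages
per_stage = 1500 / 7
per_stage = 214.29 ms

214.29 ms


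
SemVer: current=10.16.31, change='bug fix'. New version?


Current: 10.16.31
Change category: 'bug fix' → patch bump
SemVer rule: patch bump → increment PATCH (MAJOR and MINOR unchanged)
New: 10.16.32

10.16.32


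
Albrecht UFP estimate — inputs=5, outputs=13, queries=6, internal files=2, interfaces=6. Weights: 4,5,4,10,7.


UFP = EI*4 + EO*5 + EQ*4 + ILF*10 + EIF*7
UFP = 5*4 + 13*5 + 6*4 + 2*10 + 6*7
UFP = 20 + 65 + 24 + 20 + 42
UFP = 171

171


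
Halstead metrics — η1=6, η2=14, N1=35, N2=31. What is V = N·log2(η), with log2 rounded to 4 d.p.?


Formula: V = N * log2(η), where N = N1 + N2 and η = η1 + η2
η = 6 + 14 = 20
N = 35 + 31 = 66
log2(20) ≈ 4.3219
V = 66 * 4.3219 = 285.25

285.25


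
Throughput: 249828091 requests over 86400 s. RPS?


Formula: throughput = requests / seconds
throughput = 249828091 / 86400
throughput = 2891.53 requests/second

2891.53 requests/second


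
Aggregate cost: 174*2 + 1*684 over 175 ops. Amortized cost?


Formula: Amortized cost = Total cost / Operations
Total cost = (174 * 2) + (1 * 684)
Total cost = 348 + 684 = 1032
Amortized = 1032 / 175 = 5.8971

5.8971


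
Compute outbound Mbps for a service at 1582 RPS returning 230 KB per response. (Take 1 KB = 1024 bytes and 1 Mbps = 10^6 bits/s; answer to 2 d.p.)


Formula: Mbps = payload_bytes * RPS * 8 / 1e6
Payload per request = 230 KB = 230 * 1024 = 235520 bytes
Total bytes/sec = 235520 * 1582 = 372592640
Total bits/sec = 372592640 * 8 = 2980741120
Mbps = 2980741120 / 1e6 = 2980.74

2980.74 Mbps


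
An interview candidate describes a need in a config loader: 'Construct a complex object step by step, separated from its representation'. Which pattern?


This matches the Builder pattern

Builder


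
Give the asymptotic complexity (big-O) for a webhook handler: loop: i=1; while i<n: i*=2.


Reasoning: i doubles each step so iterations are log2(n)
Complexity: O(log n)

O(log n)


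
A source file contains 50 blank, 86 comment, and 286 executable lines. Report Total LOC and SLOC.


Total LOC = blank + comment + code
Total LOC = 50 + 86 + 286 = 422
SLOC (source only) = code = 286

Total LOC: 422, SLOC: 286


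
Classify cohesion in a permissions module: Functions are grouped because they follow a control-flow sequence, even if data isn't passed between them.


Reasoning: Grouped by order of execution within a routine, not by data flow
Type: Procedural cohesion

Procedural cohesion


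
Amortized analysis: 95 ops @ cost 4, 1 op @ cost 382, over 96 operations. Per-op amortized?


Formula: Amortized cost = Total cost / Operations
Total cost = (95 * 4) + (1 * 382)
Total cost = 380 + 382 = 762
Amortized = 762 / 96 = 7.9375

7.9375


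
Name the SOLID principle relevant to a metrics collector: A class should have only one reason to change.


This describes the Single Responsibility Principle (SRP)

Single Responsibility Principle (SRP)


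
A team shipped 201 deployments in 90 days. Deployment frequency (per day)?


Formula: deployments per day = releases / days
= 201 / 90
= 2.233 deploys/day
(equivalently, 15.63 deploys/week)

2.233 deploys/day


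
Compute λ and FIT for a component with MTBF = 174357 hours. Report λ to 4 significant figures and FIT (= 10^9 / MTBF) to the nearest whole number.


Formula: λ = 1 / MTBF; FIT = λ × 1e9 = 1e9 / MTBF
λ = 1 / 174357 ≈ 5.735e-06 failures/hour
FIT = 1e9 / 174357 ≈ 5735 failures per 1e9 hours (nearest whole number)

λ = 5.735e-06 /h, FIT = 5735


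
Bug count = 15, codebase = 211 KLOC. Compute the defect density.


Defect density = defects / KLOC
Defect density = 15 / 211
Defect density = 0.071 defects/KLOC

0.071 defects/KLOC


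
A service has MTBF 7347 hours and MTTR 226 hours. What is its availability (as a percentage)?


Availability = MTBF / (MTBF + MTTR)
Availability = 7347 / (7347 + 226)
Availability = 7347 / 7573
Availability = 97.0157%

97.0157%


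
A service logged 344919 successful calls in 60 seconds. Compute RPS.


Formula: throughput = requests / seconds
throughput = 344919 / 60
throughput = 5748.65 requests/second

5748.65 requests/second


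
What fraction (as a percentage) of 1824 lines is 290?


Coverage = covered / total * 100
Coverage = 290 / 1824 * 100
Coverage = 15.9%

15.9%


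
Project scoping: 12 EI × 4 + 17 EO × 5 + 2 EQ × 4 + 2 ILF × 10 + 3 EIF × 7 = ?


UFP = EI*4 + EO*5 + EQ*4 + ILF*10 + EIF*7
UFP = 12*4 + 17*5 + 2*4 + 2*10 + 3*7
UFP = 48 + 85 + 8 + 20 + 21
UFP = 182

182


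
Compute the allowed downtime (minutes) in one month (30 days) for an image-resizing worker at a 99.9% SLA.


Formula: allowed downtime = period * (100 - SLA) / 100
Period (month (30 days)) = 43200 minutes
Unavailability fraction = (100 - 99.9) / 100
Allowed downtime = 43200 * (100 - 99.9) / 100
Allowed downtime = 43.2 minutes

43.2 minutes


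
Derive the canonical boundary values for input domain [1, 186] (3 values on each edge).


Range: [1, 186]
Boundaries: just below min, min, min+1, max-1, max, just above max
Values: [0, 1, 2, 185, 186, 187]

[0, 1, 2, 185, 186, 187]


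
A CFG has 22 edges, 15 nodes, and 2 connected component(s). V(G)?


Formula: V(G) = E - N + 2P
V(G) = 22 - 15 + 2*2
V(G) = 7 + 4
V(G) = 11

11


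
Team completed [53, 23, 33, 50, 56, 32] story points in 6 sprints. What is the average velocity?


Formula: Avg velocity = Total points / Number of sprints
Points: [53, 23, 33, 50, 56, 32]
Sum = 53 + 23 + 33 + 50 + 56 + 32 = 247
Avg velocity = 247 / 6 = 41.17 points/sprint

41.17 points/sprint


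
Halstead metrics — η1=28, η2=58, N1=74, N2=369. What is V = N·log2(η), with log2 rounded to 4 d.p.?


Formula: V = N * log2(η), where N = N1 + N2 and η = η1 + η2
η = 28 + 58 = 86
N = 74 + 369 = 443
log2(86) ≈ 6.4263
V = 443 * 6.4263 = 2846.85

2846.85


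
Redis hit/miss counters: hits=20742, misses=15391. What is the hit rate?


Formula: hit rate = hits / (hits + misses) * 100
hit rate = 20742 / (20742 + 15391) * 100
hit rate = 20742 / 36133 * 100
hit rate = 57.4%

57.4%


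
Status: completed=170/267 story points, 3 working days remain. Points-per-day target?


Formula: Required rate = Remaining points / Days left
Remaining = 267 - 170 = 97 points
Required rate = 97 / 3 = 32.33 points/day

32.33 points/day


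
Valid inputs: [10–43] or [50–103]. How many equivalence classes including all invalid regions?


Valid ranges: [10,43] and [50,103]
Class 1: x < 10 — invalid
Class 2: 10 ≤ x ≤ 43 — valid
Class 3: 43 < x < 50 — invalid (gap between ranges)
Class 4: 50 ≤ x ≤ 103 — valid
Class 5: x > 103 — invalid
Total equivalence classes: 5

5 equivalence classes


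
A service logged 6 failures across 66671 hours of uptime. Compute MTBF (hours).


Formula: MTBF = Total operating time / Number of failures
MTBF = 66671 / 6
MTBF = 11111.83 hours

11111.83 hours


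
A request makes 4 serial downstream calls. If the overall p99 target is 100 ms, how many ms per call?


Formula: per_stage = total_budget / stages
per_stage = 100 / 4
per_stage = 25.0 ms

25.0 ms


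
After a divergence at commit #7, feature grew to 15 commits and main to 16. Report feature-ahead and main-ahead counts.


Common ancestor: commit #7
feature commits after divergence: 15 - 7 = 8
main commits after divergence: 16 - 7 = 9
feature is 8 commits ahead of main
main is 9 commits ahead of feature

feature ahead: 8, main ahead: 9


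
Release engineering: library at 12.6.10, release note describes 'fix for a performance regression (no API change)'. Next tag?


Current: 12.6.10
Change category: 'fix for a performance regression (no API change)' → patch bump
SemVer rule: patch bump → increment PATCH (MAJOR and MINOR unchanged)
New: 12.6.11

12.6.11


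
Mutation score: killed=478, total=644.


Mutation score = killed / total * 100
Mutation score = 478 / 644 * 100
Mutation score = 74.22%

74.22%


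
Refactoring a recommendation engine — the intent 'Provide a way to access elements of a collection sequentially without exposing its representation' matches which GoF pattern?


This matches the Iterator pattern

Iterator


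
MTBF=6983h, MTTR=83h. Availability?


Availability = MTBF / (MTBF + MTTR)
Availability = 6983 / (6983 + 83)
Availability = 6983 / 7066
Availability = 98.8254%

98.8254%


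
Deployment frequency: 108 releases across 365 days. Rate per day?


Formula: deployments per day = releases / days
= 108 / 365
= 0.296 deploys/day
(equivalently, 2.07 deploys/week)

0.296 deploys/day


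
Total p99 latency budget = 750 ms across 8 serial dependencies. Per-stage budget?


Formula: per_stage = total_budget / stages
per_stage = 750 / 8
per_stage = 93.75 ms

93.75 ms


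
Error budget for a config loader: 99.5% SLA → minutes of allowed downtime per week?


Formula: allowed downtime = period * (100 - SLA) / 100
Period (week) = 10080 minutes
Unavailability fraction = (100 - 99.5) / 100
Allowed downtime = 10080 * (100 - 99.5) / 100
Allowed downtime = 50.4 minutes

50.4 minutes


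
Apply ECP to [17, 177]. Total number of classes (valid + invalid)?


Valid range: [17, 177]
Class 1: x < 17 — invalid
Class 2: 17 ≤ x ≤ 177 — valid
Class 3: x > 177 — invalid
Total equivalence classes: 3

3 equivalence classes
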